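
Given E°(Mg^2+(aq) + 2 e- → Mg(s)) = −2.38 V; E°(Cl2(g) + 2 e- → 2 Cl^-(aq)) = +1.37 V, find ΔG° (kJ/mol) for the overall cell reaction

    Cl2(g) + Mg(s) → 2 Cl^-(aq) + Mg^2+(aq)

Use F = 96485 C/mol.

In the reaction as written Cl2(g) is reduced, so the Cl₂/Cl⁻ couple is the cathode and Mg²⁺/Mg is the anode.
E°cell = +1.37 − (−2.38) = +3.75 V; balancing electrons gives n = 2.
ΔG° = −nFE°cell = −(2)(96485)(+3.75) J/mol = −724 kJ/mol.

−724 kJ/mol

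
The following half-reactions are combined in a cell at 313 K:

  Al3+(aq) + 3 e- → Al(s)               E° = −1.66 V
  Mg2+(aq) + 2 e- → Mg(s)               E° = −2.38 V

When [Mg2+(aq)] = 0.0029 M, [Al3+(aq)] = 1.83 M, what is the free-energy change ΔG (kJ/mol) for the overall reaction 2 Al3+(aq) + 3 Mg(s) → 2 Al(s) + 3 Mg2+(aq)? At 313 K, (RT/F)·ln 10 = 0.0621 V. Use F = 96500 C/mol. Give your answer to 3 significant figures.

E°cell = −1.66 − (−2.38) = +0.72 V; the balanced reaction transfers n = 6 electrons.
Q = [Mg2+(aq)]^3 / [Al3+(aq)]^2 = 7.28×10^−9, so log Q = −8.138 and E = +0.72 − (0.0621/6)(−8.138) = +0.8042 V.
Finally ΔG = −nFE = −(6)(96500 C/mol)(+0.8042 V) = −466 kJ/mol.

−466 kJ/mol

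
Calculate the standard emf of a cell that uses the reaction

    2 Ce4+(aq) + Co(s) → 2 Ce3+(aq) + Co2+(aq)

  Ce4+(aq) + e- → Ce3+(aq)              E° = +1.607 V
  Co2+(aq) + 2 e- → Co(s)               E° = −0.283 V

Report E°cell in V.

+1.890 V

In the reaction as written, Ce4+(aq) is reduced (cathode) and Co2+(aq) is produced by oxidation at the anode.
E°cell = E°(cathode) − E°(anode) = +1.607 − (−0.283) = +1.890 V.
The positive value indicates the reaction is spontaneous as written.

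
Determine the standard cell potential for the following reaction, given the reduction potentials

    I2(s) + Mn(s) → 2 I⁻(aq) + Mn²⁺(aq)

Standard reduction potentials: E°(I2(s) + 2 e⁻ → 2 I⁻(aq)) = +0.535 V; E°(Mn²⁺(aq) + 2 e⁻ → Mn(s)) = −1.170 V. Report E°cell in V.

In the reaction as written, I2(s) is reduced (cathode) and Mn²⁺(aq) is produced by oxidation at the anode.
E°cell = E°(cathode) − E°(anode) = +0.535 − (−1.170) = +1.705 V.
The positive value indicates the reaction is spontaneous as written.

+1.705 V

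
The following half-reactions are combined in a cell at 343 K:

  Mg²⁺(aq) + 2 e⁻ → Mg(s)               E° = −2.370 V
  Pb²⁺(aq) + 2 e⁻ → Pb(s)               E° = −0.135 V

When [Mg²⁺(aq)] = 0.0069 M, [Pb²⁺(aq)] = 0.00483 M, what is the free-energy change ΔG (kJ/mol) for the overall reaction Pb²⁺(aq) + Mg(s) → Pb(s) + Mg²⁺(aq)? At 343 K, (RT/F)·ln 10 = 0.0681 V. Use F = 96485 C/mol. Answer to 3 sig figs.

With Pb²⁺/Pb reduced at the cathode, E°cell = −0.135 − (−2.370) = +2.235 V and n = 2.
Here Q = [Mg²⁺(aq)] / [Pb²⁺(aq)] = 1.43 (log Q = 0.155), giving E = +2.235 − (0.0681/2)·(0.155) = +2.2297 V.
Finally ΔG = −nFE = −(2)(96485 C/mol)(+2.2297 V) = −430 kJ/mol.

−430 kJ/mol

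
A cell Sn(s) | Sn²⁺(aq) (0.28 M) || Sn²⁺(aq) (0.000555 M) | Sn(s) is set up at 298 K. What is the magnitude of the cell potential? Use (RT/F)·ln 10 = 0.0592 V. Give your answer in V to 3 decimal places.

0.080 V

For a concentration cell E°cell = 0, since both electrodes use the same couple.
The compartment with the higher Sn²⁺(aq) concentration (0.28 M) acts as the cathode; ions are reduced there and produced at the dilute (0.000555 M) anode.
With n = 2, Ecell = −(0.0592/2)·log([dilute]/[conc]) = −(0.0592/2)·log(0.000555/0.28) = +0.080 V.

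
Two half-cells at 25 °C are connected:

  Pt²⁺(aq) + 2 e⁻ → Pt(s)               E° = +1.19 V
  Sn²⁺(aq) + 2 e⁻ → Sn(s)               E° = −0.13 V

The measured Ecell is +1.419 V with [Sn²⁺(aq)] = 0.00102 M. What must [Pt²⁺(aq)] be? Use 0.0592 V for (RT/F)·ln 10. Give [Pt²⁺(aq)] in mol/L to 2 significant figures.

2.3 M

With Pt²⁺/Pt at the cathode and Sn²⁺/Sn at the anode, E°cell = +1.19 − (−0.13) = +1.32 V (n = 2).
Rearranging E = E° − (0.0592/n)·log Q gives log Q = 2(+1.32 − (+1.419))/0.0592 = −3.345.
For Pt²⁺(aq) + Sn(s) → Pt(s) + Sn²⁺(aq), the reaction quotient is Q = [Sn²⁺(aq)] / [Pt²⁺(aq)].
Solving for the unknown gives log [Pt²⁺(aq)] = 0.354, so [Pt²⁺(aq)] ≈ 2.3 M.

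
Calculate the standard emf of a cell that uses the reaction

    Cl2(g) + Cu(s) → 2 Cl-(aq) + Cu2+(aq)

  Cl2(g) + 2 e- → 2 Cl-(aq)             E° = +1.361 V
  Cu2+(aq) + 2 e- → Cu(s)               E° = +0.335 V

Cl2(g) gains electrons, so the Cl₂/Cl⁻ couple is the cathode; the Cu²⁺/Cu couple is the anode.
E°cell = E°(cathode) − E°(anode) = +1.361 − (+0.335) = +1.026 V.

+1.026 V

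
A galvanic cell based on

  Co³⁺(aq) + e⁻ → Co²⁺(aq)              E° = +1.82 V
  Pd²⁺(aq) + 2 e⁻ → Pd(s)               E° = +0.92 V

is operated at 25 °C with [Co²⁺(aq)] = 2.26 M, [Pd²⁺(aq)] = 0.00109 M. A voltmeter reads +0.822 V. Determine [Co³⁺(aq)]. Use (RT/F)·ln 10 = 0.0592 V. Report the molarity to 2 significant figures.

The Co³⁺/Co²⁺ couple has the larger reduction potential, so it is the cathode: E°cell = +1.82 − (+0.92) = +0.90 V and n = 2.
Since E = E° − (0.0592/n)·log Q, log Q = n(E° − E)/0.0592 = 2.635.
For 2 Co³⁺(aq) + Pd(s) → 2 Co²⁺(aq) + Pd²⁺(aq), the reaction quotient is Q = ([Co²⁺(aq)]^2·[Pd²⁺(aq)]) / [Co³⁺(aq)]^2.
Substituting the known concentrations and solving, log [Co³⁺(aq)] = −2.445 and [Co³⁺(aq)] = 0.0036 M.

0.0036 M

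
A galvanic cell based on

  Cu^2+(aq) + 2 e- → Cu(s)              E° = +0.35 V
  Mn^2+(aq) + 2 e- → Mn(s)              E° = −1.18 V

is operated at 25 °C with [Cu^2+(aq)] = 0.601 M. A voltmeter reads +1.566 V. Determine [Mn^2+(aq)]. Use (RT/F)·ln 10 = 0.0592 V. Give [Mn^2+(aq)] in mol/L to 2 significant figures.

With Cu²⁺/Cu at the cathode and Mn²⁺/Mn at the anode, E°cell = +0.35 − (−1.18) = +1.53 V (n = 2).
Rearranging E = E° − (0.0592/n)·log Q gives log Q = 2(+1.53 − (+1.566))/0.0592 = −1.216.
For Cu^2+(aq) + Mn(s) → Cu(s) + Mn^2+(aq), the reaction quotient is Q = [Mn^2+(aq)] / [Cu^2+(aq)].
Substituting the known concentrations and solving, log [Mn^2+(aq)] = −1.437 and [Mn^2+(aq)] = 0.037 M.

0.037 M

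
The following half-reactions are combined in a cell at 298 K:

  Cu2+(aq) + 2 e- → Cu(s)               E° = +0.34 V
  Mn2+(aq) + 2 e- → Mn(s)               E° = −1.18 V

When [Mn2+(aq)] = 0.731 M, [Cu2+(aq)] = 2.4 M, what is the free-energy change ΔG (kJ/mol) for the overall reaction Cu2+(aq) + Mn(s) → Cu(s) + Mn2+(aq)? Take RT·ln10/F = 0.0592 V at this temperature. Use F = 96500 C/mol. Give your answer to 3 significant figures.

With Cu²⁺/Cu reduced at the cathode, E°cell = +0.34 − (−1.18) = +1.52 V and n = 2.
Here Q = [Mn2+(aq)] / [Cu2+(aq)] = 0.305 (log Q = −0.516), giving E = +1.52 − (0.0592/2)·(−0.516) = +1.5353 V.
Finally ΔG = −nFE = −(2)(96500 C/mol)(+1.5353 V) = −296 kJ/mol.

−296 kJ/mol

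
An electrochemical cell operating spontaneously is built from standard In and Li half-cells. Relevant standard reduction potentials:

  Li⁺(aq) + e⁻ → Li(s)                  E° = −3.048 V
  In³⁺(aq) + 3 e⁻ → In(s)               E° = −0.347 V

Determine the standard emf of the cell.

The In³⁺/In couple has the higher E°, so In ion is reduced (cathode) and Li is oxidized (anode).
E°cell = E°(cathode) − E°(anode) = −0.347 − (−3.048) = +2.701 V.

+2.701 V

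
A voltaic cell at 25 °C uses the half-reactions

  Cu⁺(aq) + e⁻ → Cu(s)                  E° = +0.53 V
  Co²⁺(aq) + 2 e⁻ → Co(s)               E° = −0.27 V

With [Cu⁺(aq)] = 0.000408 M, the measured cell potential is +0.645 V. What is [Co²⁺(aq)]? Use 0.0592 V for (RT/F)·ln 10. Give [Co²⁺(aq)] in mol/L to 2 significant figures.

0.029 M

The Cu⁺/Cu couple has the larger reduction potential, so it is the cathode: E°cell = +0.53 − (−0.27) = +0.80 V and n = 2.
From the Nernst equation, log Q = n(E° − E)/0.0592 = 2·(+0.80 − (+0.645))/0.0592 = 5.236.
For 2 Cu⁺(aq) + Co(s) → 2 Cu(s) + Co²⁺(aq), the reaction quotient is Q = [Co²⁺(aq)] / [Cu⁺(aq)]^2.
Substituting the known concentrations and solving, log [Co²⁺(aq)] = −1.543 and [Co²⁺(aq)] = 0.029 M.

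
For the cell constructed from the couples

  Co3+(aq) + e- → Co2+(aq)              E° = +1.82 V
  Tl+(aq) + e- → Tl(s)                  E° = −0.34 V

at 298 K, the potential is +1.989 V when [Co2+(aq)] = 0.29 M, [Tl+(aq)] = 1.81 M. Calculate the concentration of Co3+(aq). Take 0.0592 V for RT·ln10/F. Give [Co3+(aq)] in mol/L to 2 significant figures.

0.00068 M

The Co³⁺/Co²⁺ couple has the larger reduction potential, so it is the cathode: E°cell = +1.82 − (−0.34) = +2.16 V and n = 1.
From the Nernst equation, log Q = n(E° − E)/0.0592 = 1·(+2.16 − (+1.989))/0.0592 = 2.889.
Balancing electrons gives Co3+(aq) + Tl(s) → Co2+(aq) + Tl+(aq); thus Q = ([Co2+(aq)]·[Tl+(aq)]) / [Co3+(aq)].
Substituting the known concentrations and solving, log [Co3+(aq)] = −3.169 and [Co3+(aq)] = 0.00068 M.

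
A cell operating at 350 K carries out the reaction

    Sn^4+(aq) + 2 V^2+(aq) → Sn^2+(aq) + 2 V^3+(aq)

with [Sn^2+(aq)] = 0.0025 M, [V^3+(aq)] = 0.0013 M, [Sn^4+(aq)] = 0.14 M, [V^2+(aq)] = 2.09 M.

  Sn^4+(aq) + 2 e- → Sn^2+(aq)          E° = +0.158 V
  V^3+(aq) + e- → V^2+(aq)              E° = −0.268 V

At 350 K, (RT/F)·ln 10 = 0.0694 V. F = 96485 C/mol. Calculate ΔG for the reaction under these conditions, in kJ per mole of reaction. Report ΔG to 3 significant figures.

−137 kJ/mol

The standard cell potential is +0.158 − (−0.268) = +0.426 V, with n = 2 electrons in the balanced equation.
Here Q = ([Sn^2+(aq)]·[V^3+(aq)]^2) / ([Sn^4+(aq)]·[V^2+(aq)]^2) = 6.91×10^−9 (log Q = −8.161), giving E = +0.426 − (0.0694/2)·(−8.161) = +0.7092 V.
Then ΔG = −nFE = −2 × 96485 × +0.7092 J/mol = −137 kJ/mol.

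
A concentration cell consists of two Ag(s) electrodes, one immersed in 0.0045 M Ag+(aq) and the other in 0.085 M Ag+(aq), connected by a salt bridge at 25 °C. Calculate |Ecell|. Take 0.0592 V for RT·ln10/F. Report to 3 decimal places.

0.076 V

For a concentration cell E°cell = 0, since both electrodes use the same couple.
The compartment with the higher Ag+(aq) concentration (0.085 M) acts as the cathode; ions are reduced there and produced at the dilute (0.0045 M) anode.
With n = 1, Ecell = −(0.0592/1)·log([dilute]/[conc]) = −(0.0592/1)·log(0.0045/0.085) = +0.076 V.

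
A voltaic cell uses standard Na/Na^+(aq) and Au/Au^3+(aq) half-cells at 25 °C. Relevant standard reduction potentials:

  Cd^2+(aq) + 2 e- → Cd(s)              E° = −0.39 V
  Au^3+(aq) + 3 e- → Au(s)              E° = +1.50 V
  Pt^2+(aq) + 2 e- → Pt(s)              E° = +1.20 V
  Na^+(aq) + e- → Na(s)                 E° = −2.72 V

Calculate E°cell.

+4.22 V

Of the two couples in this cell, the one with the more positive reduction potential is reduced at the cathode: here that is Au³⁺/Au (+1.50 V); Na⁺/Na (−2.72 V) is the anode.
E°cell = E°(cathode) − E°(anode) = +1.50 − (−2.72) = +4.22 V.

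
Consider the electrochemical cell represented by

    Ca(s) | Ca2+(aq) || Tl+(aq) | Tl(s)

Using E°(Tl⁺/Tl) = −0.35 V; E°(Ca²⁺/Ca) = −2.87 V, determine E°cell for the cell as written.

+2.52 V

By convention the left-hand electrode in cell notation is the anode (oxidation) and the right-hand electrode is the cathode (reduction).
E°cell = E°(right) − E°(left) = −0.35 − (−2.87) = +2.52 V.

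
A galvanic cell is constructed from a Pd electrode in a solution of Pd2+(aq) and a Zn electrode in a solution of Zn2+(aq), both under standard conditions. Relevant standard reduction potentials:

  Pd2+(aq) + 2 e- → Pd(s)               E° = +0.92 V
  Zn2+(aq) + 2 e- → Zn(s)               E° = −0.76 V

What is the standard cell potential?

The Pd²⁺/Pd couple has the higher E°, so Pd ion is reduced (cathode) and Zn is oxidized (anode).
E°cell = E°(cathode) − E°(anode) = +0.92 − (−0.76) = +1.68 V.

+1.68 V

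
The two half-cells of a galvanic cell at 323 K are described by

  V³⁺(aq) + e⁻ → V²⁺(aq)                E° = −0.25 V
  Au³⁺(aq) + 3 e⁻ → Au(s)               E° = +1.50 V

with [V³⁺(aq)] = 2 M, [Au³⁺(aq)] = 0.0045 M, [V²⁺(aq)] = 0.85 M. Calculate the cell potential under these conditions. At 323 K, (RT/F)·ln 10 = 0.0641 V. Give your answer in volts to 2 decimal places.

+1.68 V

Au³⁺/Au is reduced (cathode, E° = +1.50 V) and V³⁺/V²⁺ is oxidized (anode).
E°cell = +1.50 − (−0.25) = +1.75 V, with n = 3 electrons transferred.
Balancing gives Au³⁺(aq) + 3 V²⁺(aq) → Au(s) + 3 V³⁺(aq); hence Q = [V³⁺(aq)]^3 / ([Au³⁺(aq)]·[V²⁺(aq)]^3) = 2.89×10^3 (log Q = 3.462).
E = E° − (0.0641/n)·log Q = +1.75 − (0.0641/3)(3.462) = +1.68 V.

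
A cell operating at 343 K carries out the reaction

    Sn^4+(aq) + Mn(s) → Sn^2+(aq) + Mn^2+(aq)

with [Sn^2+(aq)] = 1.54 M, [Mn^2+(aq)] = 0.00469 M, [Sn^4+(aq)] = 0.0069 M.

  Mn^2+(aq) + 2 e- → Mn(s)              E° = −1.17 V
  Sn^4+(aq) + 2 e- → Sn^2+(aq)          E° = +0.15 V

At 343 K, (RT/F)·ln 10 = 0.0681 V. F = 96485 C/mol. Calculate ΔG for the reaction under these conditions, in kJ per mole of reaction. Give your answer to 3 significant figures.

With Sn⁴⁺/Sn²⁺ reduced at the cathode, E°cell = +0.15 − (−1.17) = +1.32 V and n = 2.
Q = ([Sn^2+(aq)]·[Mn^2+(aq)]) / [Sn^4+(aq)] = 1.05, so log Q = 0.020 and E = +1.32 − (0.0681/2)(0.020) = +1.3193 V.
Finally ΔG = −nFE = −(2)(96485 C/mol)(+1.3193 V) = −255 kJ/mol.

−255 kJ/mol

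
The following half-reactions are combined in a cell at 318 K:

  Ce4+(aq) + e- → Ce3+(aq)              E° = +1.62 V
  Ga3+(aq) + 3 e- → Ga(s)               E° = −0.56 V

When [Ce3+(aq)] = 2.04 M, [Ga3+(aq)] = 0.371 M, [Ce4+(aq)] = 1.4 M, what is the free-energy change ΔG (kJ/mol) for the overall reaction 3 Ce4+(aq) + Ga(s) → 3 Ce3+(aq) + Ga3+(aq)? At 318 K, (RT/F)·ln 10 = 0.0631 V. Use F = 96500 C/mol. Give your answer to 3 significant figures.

The standard cell potential is +1.62 − (−0.56) = +2.18 V, with n = 3 electrons in the balanced equation.
Q = ([Ce3+(aq)]^3·[Ga3+(aq)]) / [Ce4+(aq)]^3 = 1.15, so log Q = 0.060 and E = +2.18 − (0.0631/3)(0.060) = +2.1787 V.
ΔG = −nFE = −(3)(96500)(+2.1787) J/mol = −631 kJ/mol.

−631 kJ/mol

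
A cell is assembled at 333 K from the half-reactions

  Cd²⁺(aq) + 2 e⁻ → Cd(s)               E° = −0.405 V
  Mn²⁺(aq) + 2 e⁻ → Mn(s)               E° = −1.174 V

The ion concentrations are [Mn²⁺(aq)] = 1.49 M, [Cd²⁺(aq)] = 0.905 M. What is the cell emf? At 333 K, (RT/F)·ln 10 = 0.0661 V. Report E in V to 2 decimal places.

+0.76 V

Cd²⁺/Cd is reduced (cathode, E° = −0.405 V) and Mn²⁺/Mn is oxidized (anode).
E°cell = E°cat − E°an = −0.405 − (−1.174) = +0.769 V; n = 2.
For the overall reaction Cd²⁺(aq) + Mn(s) → Cd(s) + Mn²⁺(aq), Q = [Mn²⁺(aq)] / [Cd²⁺(aq)] = 1.65, giving log Q = 0.217.
Applying E = E° − (RT ln10/nF)·log Q gives +0.769 − (0.0661/2)(0.217) = +0.76 V.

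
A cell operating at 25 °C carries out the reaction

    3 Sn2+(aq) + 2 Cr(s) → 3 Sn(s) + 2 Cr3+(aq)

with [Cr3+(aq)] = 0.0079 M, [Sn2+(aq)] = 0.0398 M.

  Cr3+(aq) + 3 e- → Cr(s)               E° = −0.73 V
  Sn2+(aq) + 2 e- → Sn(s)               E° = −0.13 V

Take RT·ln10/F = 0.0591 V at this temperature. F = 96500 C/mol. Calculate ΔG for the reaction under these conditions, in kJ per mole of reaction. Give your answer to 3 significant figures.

−347 kJ/mol

The standard cell potential is −0.13 − (−0.73) = +0.60 V, with n = 6 electrons in the balanced equation.
Here Q = [Cr3+(aq)]^2 / [Sn2+(aq)]^3 = 0.99 (log Q = −0.004), giving E = +0.60 − (0.0591/6)·(−0.004) = +0.6000 V.
Then ΔG = −nFE = −6 × 96500 × +0.6000 J/mol = −347 kJ/mol.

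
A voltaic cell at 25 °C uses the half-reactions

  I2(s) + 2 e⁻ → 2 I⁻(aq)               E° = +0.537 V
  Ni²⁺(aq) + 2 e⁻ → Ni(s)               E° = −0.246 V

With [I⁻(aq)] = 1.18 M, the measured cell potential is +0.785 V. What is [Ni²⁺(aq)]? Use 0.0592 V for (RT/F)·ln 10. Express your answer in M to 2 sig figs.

The I₂/I⁻ couple has the larger reduction potential, so it is the cathode: E°cell = +0.537 − (−0.246) = +0.783 V and n = 2.
From the Nernst equation, log Q = n(E° − E)/0.0592 = 2·(+0.783 − (+0.785))/0.0592 = −0.068.
The balanced reaction is I2(s) + Ni(s) → 2 I⁻(aq) + Ni²⁺(aq), so Q = [I⁻(aq)]^2·[Ni²⁺(aq)].
Isolating [Ni²⁺(aq)] in Q = 10^{−0.068} yields log [Ni²⁺(aq)] = −0.212, i.e. 0.61 M.

0.61 M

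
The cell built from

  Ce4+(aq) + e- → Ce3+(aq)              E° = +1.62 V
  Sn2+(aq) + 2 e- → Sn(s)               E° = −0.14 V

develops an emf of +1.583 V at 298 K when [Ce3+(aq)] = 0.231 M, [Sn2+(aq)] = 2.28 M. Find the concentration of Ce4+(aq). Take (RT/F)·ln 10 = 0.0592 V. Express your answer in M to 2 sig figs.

0.00036 M

With Ce⁴⁺/Ce³⁺ at the cathode and Sn²⁺/Sn at the anode, E°cell = +1.62 − (−0.14) = +1.76 V (n = 2).
From the Nernst equation, log Q = n(E° − E)/0.0592 = 2·(+1.76 − (+1.583))/0.0592 = 5.980.
The balanced reaction is 2 Ce4+(aq) + Sn(s) → 2 Ce3+(aq) + Sn2+(aq), so Q = ([Ce3+(aq)]^2·[Sn2+(aq)]) / [Ce4+(aq)]^2.
Isolating [Ce4+(aq)] in Q = 10^{5.980} yields log [Ce4+(aq)] = −3.447, i.e. 0.00036 M.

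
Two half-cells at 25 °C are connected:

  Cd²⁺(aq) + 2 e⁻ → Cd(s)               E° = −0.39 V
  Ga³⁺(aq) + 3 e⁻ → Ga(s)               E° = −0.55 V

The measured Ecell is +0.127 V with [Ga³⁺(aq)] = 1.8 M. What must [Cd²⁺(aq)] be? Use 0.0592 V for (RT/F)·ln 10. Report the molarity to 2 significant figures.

Cd²⁺/Cd is the cathode (higher E°); E°cell = −0.39 − (−0.55) = +0.16 V with n = 6.
Rearranging E = E° − (0.0592/n)·log Q gives log Q = 6(+0.16 − (+0.127))/0.0592 = 3.345.
Balancing electrons gives 3 Cd²⁺(aq) + 2 Ga(s) → 3 Cd(s) + 2 Ga³⁺(aq); thus Q = [Ga³⁺(aq)]^2 / [Cd²⁺(aq)]^3.
Isolating [Cd²⁺(aq)] in Q = 10^{3.345} yields log [Cd²⁺(aq)] = −0.945, i.e. 0.11 M.

0.11 M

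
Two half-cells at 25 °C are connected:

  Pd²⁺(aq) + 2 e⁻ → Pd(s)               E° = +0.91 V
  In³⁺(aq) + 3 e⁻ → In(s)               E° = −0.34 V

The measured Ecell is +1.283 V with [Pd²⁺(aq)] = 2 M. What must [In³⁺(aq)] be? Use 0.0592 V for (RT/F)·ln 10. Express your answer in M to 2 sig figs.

0.060 M

With Pd²⁺/Pd at the cathode and In³⁺/In at the anode, E°cell = +0.91 − (−0.34) = +1.25 V (n = 6).
From the Nernst equation, log Q = n(E° − E)/0.0592 = 6·(+1.25 − (+1.283))/0.0592 = −3.345.
For 3 Pd²⁺(aq) + 2 In(s) → 3 Pd(s) + 2 In³⁺(aq), the reaction quotient is Q = [In³⁺(aq)]^2 / [Pd²⁺(aq)]^3.
Substituting the known concentrations and solving, log [In³⁺(aq)] = −1.221 and [In³⁺(aq)] = 0.060 M.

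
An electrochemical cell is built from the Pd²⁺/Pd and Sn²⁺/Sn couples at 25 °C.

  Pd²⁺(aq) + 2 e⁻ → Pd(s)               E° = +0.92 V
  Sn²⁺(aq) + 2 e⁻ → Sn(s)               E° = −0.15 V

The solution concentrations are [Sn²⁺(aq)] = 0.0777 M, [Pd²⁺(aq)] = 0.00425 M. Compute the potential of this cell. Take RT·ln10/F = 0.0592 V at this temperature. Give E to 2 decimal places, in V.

+1.03 V

Pd²⁺/Pd is reduced (cathode, E° = +0.92 V) and Sn²⁺/Sn is oxidized (anode).
E°cell = +0.92 − (−0.15) = +1.07 V, with n = 2 electrons transferred.
For the overall reaction Pd²⁺(aq) + Sn(s) → Pd(s) + Sn²⁺(aq), Q = [Sn²⁺(aq)] / [Pd²⁺(aq)] = 18.3, giving log Q = 1.262.
Applying E = E° − (RT ln10/nF)·log Q gives +1.07 − (0.0592/2)(1.262) = +1.03 V.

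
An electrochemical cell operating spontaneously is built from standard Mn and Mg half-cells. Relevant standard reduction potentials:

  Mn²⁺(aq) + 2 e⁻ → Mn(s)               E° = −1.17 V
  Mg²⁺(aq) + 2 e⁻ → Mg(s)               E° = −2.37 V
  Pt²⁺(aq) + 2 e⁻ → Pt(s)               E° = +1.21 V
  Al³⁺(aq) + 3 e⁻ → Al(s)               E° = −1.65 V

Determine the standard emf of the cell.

Of the two couples in this cell, the one with the more positive reduction potential is reduced at the cathode: here that is Mn²⁺/Mn (−1.17 V); Mg²⁺/Mg (−2.37 V) is the anode.
E°cell = E°(cathode) − E°(anode) = −1.17 − (−2.37) = +1.20 V.

+1.20 V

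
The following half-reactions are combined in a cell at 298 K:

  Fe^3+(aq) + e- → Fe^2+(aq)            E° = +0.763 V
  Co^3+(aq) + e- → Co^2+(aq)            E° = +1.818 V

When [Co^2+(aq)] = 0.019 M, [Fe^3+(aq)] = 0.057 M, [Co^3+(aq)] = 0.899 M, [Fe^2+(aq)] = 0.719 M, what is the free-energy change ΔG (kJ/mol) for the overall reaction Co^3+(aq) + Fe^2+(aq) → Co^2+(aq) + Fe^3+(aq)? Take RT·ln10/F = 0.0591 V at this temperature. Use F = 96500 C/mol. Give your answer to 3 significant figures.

E°cell = +1.818 − (+0.763) = +1.055 V; the balanced reaction transfers n = 1 electron.
Here Q = ([Co^2+(aq)]·[Fe^3+(aq)]) / ([Co^3+(aq)]·[Fe^2+(aq)]) = 0.00168 (log Q = −2.776), giving E = +1.055 − (0.0591/1)·(−2.776) = +1.2191 V.
Then ΔG = −nFE = −1 × 96500 × +1.2191 J/mol = −118 kJ/mol.

−118 kJ/mol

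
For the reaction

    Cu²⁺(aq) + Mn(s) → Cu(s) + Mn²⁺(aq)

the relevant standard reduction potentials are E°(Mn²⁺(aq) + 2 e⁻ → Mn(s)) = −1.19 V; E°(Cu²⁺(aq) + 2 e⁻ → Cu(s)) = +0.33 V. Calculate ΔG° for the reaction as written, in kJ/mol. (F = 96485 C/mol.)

In the reaction as written Cu²⁺(aq) is reduced, so the Cu²⁺/Cu couple is the cathode and Mn²⁺/Mn is the anode.
E°cell = +0.33 − (−1.19) = +1.52 V; balancing electrons gives n = 2.
ΔG° = −nFE°cell = −(2)(96485)(+1.52) J/mol = −293 kJ/mol.

−293 kJ/mol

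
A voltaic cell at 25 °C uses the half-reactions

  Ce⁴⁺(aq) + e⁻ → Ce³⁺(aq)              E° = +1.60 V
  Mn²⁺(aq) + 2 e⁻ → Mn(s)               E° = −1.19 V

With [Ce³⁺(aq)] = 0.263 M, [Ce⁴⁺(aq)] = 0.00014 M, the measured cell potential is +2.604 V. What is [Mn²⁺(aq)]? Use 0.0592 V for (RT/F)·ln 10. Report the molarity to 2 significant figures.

0.54 M

Ce⁴⁺/Ce³⁺ is the cathode (higher E°); E°cell = +1.60 − (−1.19) = +2.79 V with n = 2.
Since E = E° − (0.0592/n)·log Q, log Q = n(E° − E)/0.0592 = 6.284.
The balanced reaction is 2 Ce⁴⁺(aq) + Mn(s) → 2 Ce³⁺(aq) + Mn²⁺(aq), so Q = ([Ce³⁺(aq)]^2·[Mn²⁺(aq)]) / [Ce⁴⁺(aq)]^2.
Solving for the unknown gives log [Mn²⁺(aq)] = −0.264, so [Mn²⁺(aq)] ≈ 0.54 M.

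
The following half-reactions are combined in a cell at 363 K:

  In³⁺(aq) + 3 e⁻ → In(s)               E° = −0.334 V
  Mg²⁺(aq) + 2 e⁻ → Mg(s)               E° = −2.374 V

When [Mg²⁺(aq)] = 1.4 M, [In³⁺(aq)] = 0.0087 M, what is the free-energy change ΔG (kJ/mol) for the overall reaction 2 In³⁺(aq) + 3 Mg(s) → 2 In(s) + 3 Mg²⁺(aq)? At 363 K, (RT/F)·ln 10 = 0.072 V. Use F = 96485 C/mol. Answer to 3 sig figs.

The standard cell potential is −0.334 − (−2.374) = +2.040 V, with n = 6 electrons in the balanced equation.
Here Q = [Mg²⁺(aq)]^3 / [In³⁺(aq)]^2 = 3.63×10^4 (log Q = 4.559), giving E = +2.040 − (0.072/6)·(4.559) = +1.9853 V.
Finally ΔG = −nFE = −(6)(96485 C/mol)(+1.9853 V) = −1150 kJ/mol.

−1150 kJ/mol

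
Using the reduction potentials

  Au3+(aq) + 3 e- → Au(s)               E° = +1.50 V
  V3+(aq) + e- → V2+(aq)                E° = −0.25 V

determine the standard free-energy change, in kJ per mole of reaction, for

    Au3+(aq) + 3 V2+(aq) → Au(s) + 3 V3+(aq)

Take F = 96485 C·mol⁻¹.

−507 kJ/mol

In the reaction as written Au3+(aq) is reduced, so the Au³⁺/Au couple is the cathode and V³⁺/V²⁺ is the anode.
E°cell = +1.50 − (−0.25) = +1.75 V; balancing electrons gives n = 3.
ΔG° = −nFE°cell = −(3)(96485)(+1.75) J/mol = −507 kJ/mol.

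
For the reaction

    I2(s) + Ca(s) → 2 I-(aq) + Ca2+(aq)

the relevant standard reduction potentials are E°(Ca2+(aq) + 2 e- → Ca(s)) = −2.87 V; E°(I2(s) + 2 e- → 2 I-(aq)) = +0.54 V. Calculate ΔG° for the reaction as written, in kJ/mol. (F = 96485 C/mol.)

In the reaction as written I2(s) is reduced, so the I₂/I⁻ couple is the cathode and Ca²⁺/Ca is the anode.
E°cell = +0.54 − (−2.87) = +3.41 V; balancing electrons gives n = 2.
ΔG° = −nFE°cell = −(2)(96485)(+3.41) J/mol = −658 kJ/mol.

−658 kJ/mol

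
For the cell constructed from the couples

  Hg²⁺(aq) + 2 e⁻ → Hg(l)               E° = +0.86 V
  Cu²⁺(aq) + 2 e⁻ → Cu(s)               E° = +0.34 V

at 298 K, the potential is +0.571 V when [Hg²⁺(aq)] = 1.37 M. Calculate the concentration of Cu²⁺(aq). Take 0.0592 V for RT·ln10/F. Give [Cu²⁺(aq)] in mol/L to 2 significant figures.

The Hg²⁺/Hg couple has the larger reduction potential, so it is the cathode: E°cell = +0.86 − (+0.34) = +0.52 V and n = 2.
Since E = E° − (0.0592/n)·log Q, log Q = n(E° − E)/0.0592 = −1.723.
Balancing electrons gives Hg²⁺(aq) + Cu(s) → Hg(l) + Cu²⁺(aq); thus Q = [Cu²⁺(aq)] / [Hg²⁺(aq)].
Isolating [Cu²⁺(aq)] in Q = 10^{−1.723} yields log [Cu²⁺(aq)] = −1.586, i.e. 0.026 M.

0.026 M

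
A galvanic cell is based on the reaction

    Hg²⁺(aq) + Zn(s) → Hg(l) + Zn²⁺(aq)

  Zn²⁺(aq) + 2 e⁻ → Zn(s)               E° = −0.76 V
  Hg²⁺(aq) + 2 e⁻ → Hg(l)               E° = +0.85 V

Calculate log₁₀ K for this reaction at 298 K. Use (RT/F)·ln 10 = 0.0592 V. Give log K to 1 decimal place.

The Hg²⁺/Hg couple is reduced (cathode); E°cell = +0.85 − (−0.76) = +1.61 V with n = 2.
At equilibrium E = 0, so log K = nE°cell / 0.0592 = (2)(+1.61) / 0.0592 = 54.4.

log K = 54.4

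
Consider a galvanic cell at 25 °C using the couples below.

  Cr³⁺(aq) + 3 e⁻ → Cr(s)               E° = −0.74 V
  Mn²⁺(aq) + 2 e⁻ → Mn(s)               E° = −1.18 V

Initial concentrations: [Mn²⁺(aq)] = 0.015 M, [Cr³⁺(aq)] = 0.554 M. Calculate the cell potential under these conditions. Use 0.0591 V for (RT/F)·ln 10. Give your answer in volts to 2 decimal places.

Cr³⁺/Cr is reduced (cathode, E° = −0.74 V) and Mn²⁺/Mn is oxidized (anode).
E°cell = E°cat − E°an = −0.74 − (−1.18) = +0.44 V; n = 6.
The balanced reaction is 2 Cr³⁺(aq) + 3 Mn(s) → 2 Cr(s) + 3 Mn²⁺(aq), so Q = [Mn²⁺(aq)]^3 / [Cr³⁺(aq)]^2 = 1.1×10^−5 and log Q = −4.959.
By the Nernst equation, E = +0.44 − (0.0591/6)·(−4.959) = +0.49 V.

+0.49 V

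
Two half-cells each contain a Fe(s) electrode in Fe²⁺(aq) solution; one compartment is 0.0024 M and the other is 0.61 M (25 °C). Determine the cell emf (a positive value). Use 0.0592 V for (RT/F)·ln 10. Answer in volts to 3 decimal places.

0.071 V

For a concentration cell E°cell = 0, since both electrodes use the same couple.
The compartment with the higher Fe²⁺(aq) concentration (0.61 M) acts as the cathode; ions are reduced there and produced at the dilute (0.0024 M) anode.
With n = 2, Ecell = −(0.0592/2)·log([dilute]/[conc]) = −(0.0592/2)·log(0.0024/0.61) = +0.071 V.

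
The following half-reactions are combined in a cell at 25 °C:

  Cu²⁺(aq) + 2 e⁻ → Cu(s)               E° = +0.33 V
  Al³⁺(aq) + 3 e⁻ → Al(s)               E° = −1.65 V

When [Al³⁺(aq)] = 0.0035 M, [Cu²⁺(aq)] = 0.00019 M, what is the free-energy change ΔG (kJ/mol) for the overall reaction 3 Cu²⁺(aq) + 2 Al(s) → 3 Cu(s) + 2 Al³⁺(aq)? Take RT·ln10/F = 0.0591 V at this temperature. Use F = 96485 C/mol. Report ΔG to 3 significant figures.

−1110 kJ/mol

With Cu²⁺/Cu reduced at the cathode, E°cell = +0.33 − (−1.65) = +1.98 V and n = 6.
The reaction quotient is [Al³⁺(aq)]^2 / [Cu²⁺(aq)]^3 = 1.79×10^6; by Nernst, E = +1.98 − (0.0591/6)(6.252) = +1.9184 V.
Finally ΔG = −nFE = −(6)(96485 C/mol)(+1.9184 V) = −1110 kJ/mol.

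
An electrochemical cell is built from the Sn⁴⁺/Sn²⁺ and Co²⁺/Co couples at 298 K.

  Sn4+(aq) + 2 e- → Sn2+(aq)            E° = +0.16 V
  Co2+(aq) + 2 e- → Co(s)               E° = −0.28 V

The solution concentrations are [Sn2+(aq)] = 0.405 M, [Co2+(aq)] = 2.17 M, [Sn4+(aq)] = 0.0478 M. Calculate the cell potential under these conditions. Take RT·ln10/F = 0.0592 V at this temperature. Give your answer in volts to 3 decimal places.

+0.403 V

The Sn⁴⁺/Sn²⁺ couple has the more positive E°, so it is the cathode; Co²⁺/Co is the anode.
E°cell = E°cat − E°an = +0.16 − (−0.28) = +0.44 V; n = 2.
Balancing gives Sn4+(aq) + Co(s) → Sn2+(aq) + Co2+(aq); hence Q = ([Sn2+(aq)]·[Co2+(aq)]) / [Sn4+(aq)] = 18.4 (log Q = 1.264).
Applying E = E° − (RT ln10/nF)·log Q gives +0.44 − (0.0592/2)(1.264) = +0.403 V.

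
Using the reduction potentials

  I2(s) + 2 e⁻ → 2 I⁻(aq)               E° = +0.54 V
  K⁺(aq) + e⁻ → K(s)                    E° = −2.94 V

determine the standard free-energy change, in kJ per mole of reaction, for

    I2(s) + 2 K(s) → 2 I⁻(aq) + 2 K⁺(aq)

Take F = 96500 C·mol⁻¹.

−672 kJ/mol

In the reaction as written I2(s) is reduced, so the I₂/I⁻ couple is the cathode and K⁺/K is the anode.
E°cell = +0.54 − (−2.94) = +3.48 V; balancing electrons gives n = 2.
ΔG° = −nFE°cell = −(2)(96500)(+3.48) J/mol = −672 kJ/mol.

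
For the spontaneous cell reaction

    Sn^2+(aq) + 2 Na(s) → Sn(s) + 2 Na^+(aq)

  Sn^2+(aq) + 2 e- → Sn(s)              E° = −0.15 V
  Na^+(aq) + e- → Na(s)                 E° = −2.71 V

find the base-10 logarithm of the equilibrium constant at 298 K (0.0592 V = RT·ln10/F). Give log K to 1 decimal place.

The Sn²⁺/Sn couple is reduced (cathode); E°cell = −0.15 − (−2.71) = +2.56 V with n = 2.
At equilibrium E = 0, so log K = nE°cell / 0.0592 = (2)(+2.56) / 0.0592 = 86.5.

log K = 86.5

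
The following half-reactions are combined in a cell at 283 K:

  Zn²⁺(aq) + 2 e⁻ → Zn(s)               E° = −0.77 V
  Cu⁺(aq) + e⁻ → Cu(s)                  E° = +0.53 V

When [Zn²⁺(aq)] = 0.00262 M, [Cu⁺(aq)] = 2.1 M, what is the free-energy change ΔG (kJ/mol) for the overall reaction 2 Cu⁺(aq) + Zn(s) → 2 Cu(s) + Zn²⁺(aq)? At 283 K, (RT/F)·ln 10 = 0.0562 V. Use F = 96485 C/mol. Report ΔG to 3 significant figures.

−268 kJ/mol

The standard cell potential is +0.53 − (−0.77) = +1.30 V, with n = 2 electrons in the balanced equation.
The reaction quotient is [Zn²⁺(aq)] / [Cu⁺(aq)]^2 = 0.000594; by Nernst, E = +1.30 − (0.0562/2)(−3.226) = +1.3907 V.
Finally ΔG = −nFE = −(2)(96485 C/mol)(+1.3907 V) = −268 kJ/mol.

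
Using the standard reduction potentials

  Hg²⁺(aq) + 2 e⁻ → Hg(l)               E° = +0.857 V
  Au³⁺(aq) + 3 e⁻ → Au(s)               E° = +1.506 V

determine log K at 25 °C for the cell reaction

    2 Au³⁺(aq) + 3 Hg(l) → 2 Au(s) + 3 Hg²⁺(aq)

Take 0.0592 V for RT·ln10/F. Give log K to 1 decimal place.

log K = 65.8

The Au³⁺/Au couple is reduced (cathode); E°cell = +1.506 − (+0.857) = +0.649 V with n = 6.
At equilibrium E = 0, so log K = nE°cell / 0.0592 = (6)(+0.649) / 0.0592 = 65.8.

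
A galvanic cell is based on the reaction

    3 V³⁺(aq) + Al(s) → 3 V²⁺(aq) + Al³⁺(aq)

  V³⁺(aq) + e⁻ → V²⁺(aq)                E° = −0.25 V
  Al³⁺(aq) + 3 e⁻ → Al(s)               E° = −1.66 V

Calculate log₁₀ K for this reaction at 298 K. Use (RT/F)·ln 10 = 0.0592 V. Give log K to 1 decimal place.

The V³⁺/V²⁺ couple is reduced (cathode); E°cell = −0.25 − (−1.66) = +1.41 V with n = 3.
At equilibrium E = 0, so log K = nE°cell / 0.0592 = (3)(+1.41) / 0.0592 = 71.5.

log K = 71.5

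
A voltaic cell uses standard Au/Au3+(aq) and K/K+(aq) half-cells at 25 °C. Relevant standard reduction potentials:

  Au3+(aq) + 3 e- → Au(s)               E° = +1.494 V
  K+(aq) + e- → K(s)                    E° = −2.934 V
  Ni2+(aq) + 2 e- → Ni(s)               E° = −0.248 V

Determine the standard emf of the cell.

Of the two couples in this cell, the one with the more positive reduction potential is reduced at the cathode: here that is Au³⁺/Au (+1.494 V); K⁺/K (−2.934 V) is the anode.
E°cell = E°(cathode) − E°(anode) = +1.494 − (−2.934) = +4.428 V.

+4.428 V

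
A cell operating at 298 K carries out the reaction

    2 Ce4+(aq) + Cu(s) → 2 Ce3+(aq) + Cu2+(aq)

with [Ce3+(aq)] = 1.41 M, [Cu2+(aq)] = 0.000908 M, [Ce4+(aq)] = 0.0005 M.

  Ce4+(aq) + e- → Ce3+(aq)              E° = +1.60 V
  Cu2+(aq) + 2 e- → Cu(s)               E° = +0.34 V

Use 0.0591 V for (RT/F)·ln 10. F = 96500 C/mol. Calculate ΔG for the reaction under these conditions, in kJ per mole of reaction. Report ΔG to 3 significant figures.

−221 kJ/mol

The standard cell potential is +1.60 − (+0.34) = +1.26 V, with n = 2 electrons in the balanced equation.
Q = ([Ce3+(aq)]^2·[Cu2+(aq)]) / [Ce4+(aq)]^2 = 7.22×10^3, so log Q = 3.859 and E = +1.26 − (0.0591/2)(3.859) = +1.1460 V.
Finally ΔG = −nFE = −(2)(96500 C/mol)(+1.1460 V) = −221 kJ/mol.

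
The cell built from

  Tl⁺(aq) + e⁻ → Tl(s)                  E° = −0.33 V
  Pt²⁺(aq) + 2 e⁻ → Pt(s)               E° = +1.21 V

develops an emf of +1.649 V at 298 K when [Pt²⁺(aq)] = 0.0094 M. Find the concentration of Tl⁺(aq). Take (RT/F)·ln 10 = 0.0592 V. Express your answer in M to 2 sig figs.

Pt²⁺/Pt is the cathode (higher E°); E°cell = +1.21 − (−0.33) = +1.54 V with n = 2.
From the Nernst equation, log Q = n(E° − E)/0.0592 = 2·(+1.54 − (+1.649))/0.0592 = −3.682.
For Pt²⁺(aq) + 2 Tl(s) → Pt(s) + 2 Tl⁺(aq), the reaction quotient is Q = [Tl⁺(aq)]^2 / [Pt²⁺(aq)].
Substituting the known concentrations and solving, log [Tl⁺(aq)] = −2.854 and [Tl⁺(aq)] = 0.0014 M.

0.0014 M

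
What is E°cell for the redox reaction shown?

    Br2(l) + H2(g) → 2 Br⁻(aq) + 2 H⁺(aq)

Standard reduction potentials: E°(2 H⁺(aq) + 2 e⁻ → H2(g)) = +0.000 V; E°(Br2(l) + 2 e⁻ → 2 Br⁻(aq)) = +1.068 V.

In the reaction as written, Br2(l) is reduced (cathode) and H⁺(aq) is produced by oxidation at the anode.
E°cell = E°(cathode) − E°(anode) = +1.068 − (+0.000) = +1.068 V.

+1.068 V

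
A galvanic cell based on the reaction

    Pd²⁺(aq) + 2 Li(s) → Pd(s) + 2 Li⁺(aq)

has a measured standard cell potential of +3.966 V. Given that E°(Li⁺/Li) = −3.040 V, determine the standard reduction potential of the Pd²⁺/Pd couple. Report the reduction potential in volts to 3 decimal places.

+0.926 V

In the reaction as written the Pd²⁺/Pd couple is reduced (cathode) and Li⁺/Li is oxidized (anode), so E°cell = E°(Pd²⁺/Pd) − E°(Li⁺/Li).
E°(Pd²⁺/Pd) = E°cell + E°(anode) = +3.966 + (−3.040) = +0.926 V.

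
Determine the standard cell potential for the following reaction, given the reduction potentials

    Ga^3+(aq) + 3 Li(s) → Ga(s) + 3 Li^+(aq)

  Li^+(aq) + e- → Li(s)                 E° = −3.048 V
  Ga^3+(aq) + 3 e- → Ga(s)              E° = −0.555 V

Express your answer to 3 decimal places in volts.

In the reaction as written, Ga^3+(aq) is reduced (cathode) and Li^+(aq) is produced by oxidation at the anode.
E°cell = E°(cathode) − E°(anode) = −0.555 − (−3.048) = +2.493 V.
The positive value indicates the reaction is spontaneous as written.

+2.493 V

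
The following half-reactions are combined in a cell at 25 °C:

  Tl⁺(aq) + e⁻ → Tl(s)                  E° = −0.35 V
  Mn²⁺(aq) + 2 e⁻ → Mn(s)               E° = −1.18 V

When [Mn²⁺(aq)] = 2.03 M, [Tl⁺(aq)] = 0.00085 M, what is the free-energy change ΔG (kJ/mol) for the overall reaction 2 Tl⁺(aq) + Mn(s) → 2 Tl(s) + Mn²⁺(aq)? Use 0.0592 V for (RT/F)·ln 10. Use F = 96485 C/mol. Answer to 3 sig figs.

E°cell = −0.35 − (−1.18) = +0.83 V; the balanced reaction transfers n = 2 electrons.
The reaction quotient is [Mn²⁺(aq)] / [Tl⁺(aq)]^2 = 2.81×10^6; by Nernst, E = +0.83 − (0.0592/2)(6.449) = +0.6391 V.
Finally ΔG = −nFE = −(2)(96485 C/mol)(+0.6391 V) = −123 kJ/mol.

−123 kJ/mol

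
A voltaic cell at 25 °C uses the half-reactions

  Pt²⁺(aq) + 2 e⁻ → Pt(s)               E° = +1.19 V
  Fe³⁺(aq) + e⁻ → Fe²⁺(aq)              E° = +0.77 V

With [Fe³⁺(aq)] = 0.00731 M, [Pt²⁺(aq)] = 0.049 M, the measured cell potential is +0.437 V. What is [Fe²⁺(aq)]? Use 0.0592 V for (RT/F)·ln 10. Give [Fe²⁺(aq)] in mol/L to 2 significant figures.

0.064 M

With Pt²⁺/Pt at the cathode and Fe³⁺/Fe²⁺ at the anode, E°cell = +1.19 − (+0.77) = +0.42 V (n = 2).
Since E = E° − (0.0592/n)·log Q, log Q = n(E° − E)/0.0592 = −0.574.
For Pt²⁺(aq) + 2 Fe²⁺(aq) → Pt(s) + 2 Fe³⁺(aq), the reaction quotient is Q = [Fe³⁺(aq)]^2 / ([Pt²⁺(aq)]·[Fe²⁺(aq)]^2).
Solving for the unknown gives log [Fe²⁺(aq)] = −1.194, so [Fe²⁺(aq)] ≈ 0.064 M.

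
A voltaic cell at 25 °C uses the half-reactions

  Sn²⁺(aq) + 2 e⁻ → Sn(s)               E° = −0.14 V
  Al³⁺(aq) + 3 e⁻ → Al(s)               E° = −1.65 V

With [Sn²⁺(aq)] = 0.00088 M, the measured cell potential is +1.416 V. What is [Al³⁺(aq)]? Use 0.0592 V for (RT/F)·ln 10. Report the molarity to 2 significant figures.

The Sn²⁺/Sn couple has the larger reduction potential, so it is the cathode: E°cell = −0.14 − (−1.65) = +1.51 V and n = 6.
Since E = E° − (0.0592/n)·log Q, log Q = n(E° − E)/0.0592 = 9.527.
The balanced reaction is 3 Sn²⁺(aq) + 2 Al(s) → 3 Sn(s) + 2 Al³⁺(aq), so Q = [Al³⁺(aq)]^2 / [Sn²⁺(aq)]^3.
Isolating [Al³⁺(aq)] in Q = 10^{9.527} yields log [Al³⁺(aq)] = 0.180, i.e. 1.5 M.

1.5 M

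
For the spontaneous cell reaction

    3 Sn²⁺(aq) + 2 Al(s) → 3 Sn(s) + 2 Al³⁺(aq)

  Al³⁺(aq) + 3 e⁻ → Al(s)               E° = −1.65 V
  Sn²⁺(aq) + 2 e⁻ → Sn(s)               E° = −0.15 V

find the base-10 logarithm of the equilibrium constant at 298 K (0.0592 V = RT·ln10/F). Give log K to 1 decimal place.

log K = 152.0

The Sn²⁺/Sn couple is reduced (cathode); E°cell = −0.15 − (−1.65) = +1.50 V with n = 6.
At equilibrium E = 0, so log K = nE°cell / 0.0592 = (6)(+1.50) / 0.0592 = 152.0.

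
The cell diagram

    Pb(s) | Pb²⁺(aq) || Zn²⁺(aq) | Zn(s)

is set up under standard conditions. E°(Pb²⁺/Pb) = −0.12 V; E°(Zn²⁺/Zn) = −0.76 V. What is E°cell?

By convention the left-hand electrode in cell notation is the anode (oxidation) and the right-hand electrode is the cathode (reduction).
E°cell = E°(right) − E°(left) = −0.76 − (−0.12) = −0.64 V.
The negative sign shows that, as written, the cell would require an external voltage to drive the reaction.

−0.64 V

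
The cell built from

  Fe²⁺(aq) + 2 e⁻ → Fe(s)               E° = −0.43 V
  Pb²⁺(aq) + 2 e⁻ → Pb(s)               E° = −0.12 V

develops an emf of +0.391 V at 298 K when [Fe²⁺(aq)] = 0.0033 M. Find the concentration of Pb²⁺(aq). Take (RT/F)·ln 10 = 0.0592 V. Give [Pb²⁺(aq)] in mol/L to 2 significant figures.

Pb²⁺/Pb is the cathode (higher E°); E°cell = −0.12 − (−0.43) = +0.31 V with n = 2.
Rearranging E = E° − (0.0592/n)·log Q gives log Q = 2(+0.31 − (+0.391))/0.0592 = −2.736.
The balanced reaction is Pb²⁺(aq) + Fe(s) → Pb(s) + Fe²⁺(aq), so Q = [Fe²⁺(aq)] / [Pb²⁺(aq)].
Solving for the unknown gives log [Pb²⁺(aq)] = 0.255, so [Pb²⁺(aq)] ≈ 1.8 M.

1.8 M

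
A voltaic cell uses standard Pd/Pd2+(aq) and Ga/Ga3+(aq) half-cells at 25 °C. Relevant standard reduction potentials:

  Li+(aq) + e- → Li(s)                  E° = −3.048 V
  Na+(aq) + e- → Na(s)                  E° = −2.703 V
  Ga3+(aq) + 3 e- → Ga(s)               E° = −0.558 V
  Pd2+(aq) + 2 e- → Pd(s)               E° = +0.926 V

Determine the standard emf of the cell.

+1.484 V

The Pd²⁺/Pd couple has the higher E°, so Pd ion is reduced (cathode) and Ga is oxidized (anode).
E°cell = E°(cathode) − E°(anode) = +0.926 − (−0.558) = +1.484 V.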